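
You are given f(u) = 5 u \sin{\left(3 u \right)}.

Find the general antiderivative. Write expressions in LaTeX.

F(u) = \frac{5 \left(- 3 u \cos{\left(3 u \right)} + \sin{\left(3 u \right)}\right)}{9} + C

Since d/du undoes antidifferentiation here, F'(u) = f(u) is required of F(u).
Check: d/du[\frac{5 \left(- 3 u \cos{\left(3 u \right)} + \sin{\left(3 u \right)}\right)}{9}] = 5 u \sin{\left(3 u \right)} = f(u).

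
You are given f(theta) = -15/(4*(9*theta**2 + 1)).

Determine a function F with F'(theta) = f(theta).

For F(theta) to be correct the identity F'(theta) - f(theta) = 0 must hold.
Check: d/dtheta[-5*atan(3*theta)/4] = -15/(36*theta**2 + 4), which equals f(theta).

An antiderivative is F(theta) = -5*atan(3*theta)/4.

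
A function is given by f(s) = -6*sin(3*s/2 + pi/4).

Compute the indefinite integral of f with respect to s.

F(s) = 4*cos(3*s/2 + pi/4) + C

Any candidate F(s) must reproduce f(s) exactly when differentiated.
Check: d/ds[4*cos(3*s/2 + pi/4)] = -6*sin(3*s/2 + pi/4) = f(s).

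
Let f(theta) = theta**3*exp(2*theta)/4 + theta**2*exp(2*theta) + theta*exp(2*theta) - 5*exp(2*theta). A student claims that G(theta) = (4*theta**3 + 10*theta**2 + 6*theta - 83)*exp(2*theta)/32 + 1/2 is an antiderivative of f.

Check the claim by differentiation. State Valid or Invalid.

d/dtheta[G] = theta**3*exp(2*theta)/4 + theta**2*exp(2*theta) + theta*exp(2*theta) - 5*exp(2*theta)
This equals f(theta) exactly, so the claim holds.

Valid: G'(theta) = f(theta).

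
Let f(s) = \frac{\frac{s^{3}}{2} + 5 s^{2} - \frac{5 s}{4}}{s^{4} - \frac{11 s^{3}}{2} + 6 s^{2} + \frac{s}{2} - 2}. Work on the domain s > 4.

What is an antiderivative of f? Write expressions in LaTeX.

The denominator factors as 2 \left(s - 4\right) \left(s - 1\right)^{2} \left(2 s + 1\right); partial fractions split f into directly integrable pieces: - \frac{29}{81 \left(2 s + 1\right)} - \frac{53}{27 \left(s - 1\right)} - \frac{17}{18 \left(s - 1\right)^{2}} + \frac{214}{81 \left(s - 4\right)}.
Check: d/ds[- \frac{- 428 s \log{\left(s - 4 \right)} + 318 s \log{\left(s - 1 \right)} + 29 s \log{\left(s + \frac{1}{2} \right)} + 428 \log{\left(s - 4 \right)} - 318 \log{\left(s - 1 \right)} - 29 \log{\left(s + \frac{1}{2} \right)} - 153}{162 \left(s - 1\right)}] = \frac{2 s^{3} + 20 s^{2} - 5 s}{4 s^{4} - 22 s^{3} + 24 s^{2} + 2 s - 8}, which equals f(s).

An antiderivative is F(s) = - \frac{- 428 s \log{\left(s - 4 \right)} + 318 s \log{\left(s - 1 \right)} + 29 s \log{\left(s + \frac{1}{2} \right)} + 428 \log{\left(s - 4 \right)} - 318 \log{\left(s - 1 \right)} - 29 \log{\left(s + \frac{1}{2} \right)} - 153}{162 \left(s - 1\right)}.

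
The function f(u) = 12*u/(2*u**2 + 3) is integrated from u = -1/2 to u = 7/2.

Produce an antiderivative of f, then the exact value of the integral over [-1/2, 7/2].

f matches the chain-rule pattern g'(h)*h' with inner function h(u) = 2*u**2 + 3; substituting w = h(u) collapses the integral.
F(u) = 3*log(2*u**2 + 3) is an antiderivative of f.
Check: d/du[3*log(2*u**2 + 3)] = 12*u/(2*u**2 + 3) = f(u).
F(7/2) = 3*log(55/2); F(-1/2) = 3*log(7/2).
Integral = F(7/2) - F(-1/2) = -3*log(7/2) + 3*log(55/2).

Antiderivative: F(u) = 3*log(2*u**2 + 3); value = -3*log(7/2) + 3*log(55/2)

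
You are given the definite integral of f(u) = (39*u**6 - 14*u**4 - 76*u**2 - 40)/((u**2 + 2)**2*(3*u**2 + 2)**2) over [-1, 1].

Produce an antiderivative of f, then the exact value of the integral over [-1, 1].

Antiderivative: F(u) = -u*(13*u**2 + 10)/((u**2 + 2)*(3*u**2 + 2)); value = -46/15

For F(u) to be correct the identity F'(u) - f(u) = 0 must hold.
F(u) = -u*(13*u**2 + 10)/((u**2 + 2)*(3*u**2 + 2)) is an antiderivative of f.
Check: d/du[-u*(13*u**2 + 10)/((u**2 + 2)*(3*u**2 + 2))] = (39*u**6 - 14*u**4 - 76*u**2 - 40)/(9*u**8 + 48*u**6 + 88*u**4 + 64*u**2 + 16), which equals f(u).
F(1) = -23/15; F(-1) = 23/15.
Integral = F(1) - F(-1) = -46/15.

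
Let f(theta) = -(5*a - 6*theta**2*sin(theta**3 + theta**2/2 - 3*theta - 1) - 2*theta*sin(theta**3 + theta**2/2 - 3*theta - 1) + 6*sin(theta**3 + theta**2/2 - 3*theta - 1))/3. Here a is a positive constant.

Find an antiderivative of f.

An antiderivative is F(theta) = (-5*a*theta - 2*cos(theta**3 + theta**2/2 - 3*theta - 1))/3.

Check any antiderivative F(theta) by computing F'(theta) and comparing it with f(theta).
Check: d/dtheta[(-5*a*theta - 2*cos(theta**3 + theta**2/2 - 3*theta - 1))/3] = -5*a/3 + 2*theta**2*sin(theta**3 + theta**2/2 - 3*theta - 1) + 2*theta*sin(theta**3 + theta**2/2 - 3*theta - 1)/3 - 2*sin(theta**3 + theta**2/2 - 3*theta - 1), which equals f(theta).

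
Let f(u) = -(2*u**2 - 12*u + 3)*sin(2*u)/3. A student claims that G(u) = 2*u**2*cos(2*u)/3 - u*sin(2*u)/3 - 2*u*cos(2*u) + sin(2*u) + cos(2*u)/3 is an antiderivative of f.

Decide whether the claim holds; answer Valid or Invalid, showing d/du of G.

d/du[G] = -4*u**2*sin(2*u)/3 + 4*u*sin(2*u) + 2*u*cos(2*u)/3 - sin(2*u)
d/du[G] - f(u) = -2*u**2*sin(2*u)/3 + 2*u*cos(2*u)/3 != 0.

Invalid: d/du[G] - f = -2*u**2*sin(2*u)/3 + 2*u*cos(2*u)/3, which is not 0.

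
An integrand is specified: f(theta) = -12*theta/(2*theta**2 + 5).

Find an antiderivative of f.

An antiderivative is F(theta) = -3*log(2*theta**2 + 5).

The substitution u = 2*theta**2 + 5 works: f is exactly (dF/du)*(du/dtheta) for that inner function.
Check: d/dtheta[-3*log(2*theta**2 + 5)] = -12*theta/(2*theta**2 + 5) = f(theta).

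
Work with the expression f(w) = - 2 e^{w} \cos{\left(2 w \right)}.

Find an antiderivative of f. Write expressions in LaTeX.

A first test for any F(w): its w-derivative must equal f(w) identically.
Check: d/dw[\frac{2 \left(- 2 \sin{\left(2 w \right)} - \cos{\left(2 w \right)}\right) e^{w}}{5}] = - 2 e^{w} \cos{\left(2 w \right)} = f(w).

An antiderivative is F(w) = \frac{2 \left(- 2 \sin{\left(2 w \right)} - \cos{\left(2 w \right)}\right) e^{w}}{5}.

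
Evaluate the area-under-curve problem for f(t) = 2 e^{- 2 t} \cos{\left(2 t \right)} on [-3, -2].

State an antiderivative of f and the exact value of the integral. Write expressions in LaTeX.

Antiderivative: F(t) = \frac{e^{- 2 t} \sin{\left(2 t \right)}}{2} - \frac{e^{- 2 t} \cos{\left(2 t \right)}}{2}; value = \frac{e^{6} \sin{\left(6 \right)}}{2} - \frac{e^{4} \cos{\left(4 \right)}}{2} - \frac{e^{4} \sin{\left(4 \right)}}{2} + \frac{e^{6} \cos{\left(6 \right)}}{2}

Since d/dt undoes antidifferentiation here, F'(t) = f(t) is required of F(t).
F(t) = \frac{e^{- 2 t} \sin{\left(2 t \right)}}{2} - \frac{e^{- 2 t} \cos{\left(2 t \right)}}{2} is an antiderivative of f.
Check: d/dt[\frac{e^{- 2 t} \sin{\left(2 t \right)}}{2} - \frac{e^{- 2 t} \cos{\left(2 t \right)}}{2}] = 2 e^{- 2 t} \cos{\left(2 t \right)} = f(t).
F(-2) = - \frac{e^{4} \cos{\left(4 \right)}}{2} - \frac{e^{4} \sin{\left(4 \right)}}{2}; F(-3) = - \frac{e^{6} \cos{\left(6 \right)}}{2} - \frac{e^{6} \sin{\left(6 \right)}}{2}.
Integral = F(-2) - F(-3) = \frac{e^{6} \sin{\left(6 \right)}}{2} - \frac{e^{4} \cos{\left(4 \right)}}{2} - \frac{e^{4} \sin{\left(4 \right)}}{2} + \frac{e^{6} \cos{\left(6 \right)}}{2}.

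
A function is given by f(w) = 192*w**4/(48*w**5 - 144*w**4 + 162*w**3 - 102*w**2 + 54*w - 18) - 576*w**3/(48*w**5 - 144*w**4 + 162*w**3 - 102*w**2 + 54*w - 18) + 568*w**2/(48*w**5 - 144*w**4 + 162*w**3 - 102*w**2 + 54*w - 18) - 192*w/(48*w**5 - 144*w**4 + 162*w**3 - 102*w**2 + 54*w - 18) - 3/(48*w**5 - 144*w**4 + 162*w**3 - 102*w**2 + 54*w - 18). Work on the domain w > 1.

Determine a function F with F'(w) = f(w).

Integrate term by term and add the pieces.
Check: d/dw[(24*w**2*log(4*w**2 + 3/2) - 48*w*log(4*w**2 + 3/2) + 24*log(4*w**2 + 3/2) + 1)/(12*(w - 1)**2)] = (192*w**4 - 576*w**3 + 568*w**2 - 192*w - 3)/(48*w**5 - 144*w**4 + 162*w**3 - 102*w**2 + 54*w - 18), which equals f(w).

An antiderivative is F(w) = (24*w**2*log(4*w**2 + 3/2) - 48*w*log(4*w**2 + 3/2) + 24*log(4*w**2 + 3/2) + 1)/(12*(w - 1)**2).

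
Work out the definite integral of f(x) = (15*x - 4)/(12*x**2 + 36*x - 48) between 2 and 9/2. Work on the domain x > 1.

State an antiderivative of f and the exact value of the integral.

Antiderivative: F(x) = (11*log(x - 1) + 64*log(x + 4))/60; value = -16*log(6)/15 + 11*log(7/2)/60 + 16*log(17/2)/15

The denominator factors as 12*(x - 1)*(x + 4); partial fractions split f into directly integrable pieces: 16/(15*(x + 4)) + 11/(60*(x - 1)).
F(x) = (11*log(x - 1) + 64*log(x + 4))/60 is an antiderivative of f.
Check: d/dx[(11*log(x - 1) + 64*log(x + 4))/60] = (15*x - 4)/(12*x**2 + 36*x - 48) = f(x).
F(9/2) = 11*log(7/2)/60 + 16*log(17/2)/15; F(2) = 16*log(6)/15.
Integral = F(9/2) - F(2) = -16*log(6)/15 + 11*log(7/2)/60 + 16*log(17/2)/15.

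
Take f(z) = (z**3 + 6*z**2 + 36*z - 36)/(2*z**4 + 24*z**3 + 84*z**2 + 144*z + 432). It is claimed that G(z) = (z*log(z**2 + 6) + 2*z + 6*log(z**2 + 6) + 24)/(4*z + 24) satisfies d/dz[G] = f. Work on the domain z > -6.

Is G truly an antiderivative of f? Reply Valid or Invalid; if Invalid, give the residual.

d/dz[G] = (z**3 + 6*z**2 + 36*z - 36)/(2*z**4 + 24*z**3 + 84*z**2 + 144*z + 432)
This equals f(z) exactly, so the claim holds.

Valid: G'(z) = f(z).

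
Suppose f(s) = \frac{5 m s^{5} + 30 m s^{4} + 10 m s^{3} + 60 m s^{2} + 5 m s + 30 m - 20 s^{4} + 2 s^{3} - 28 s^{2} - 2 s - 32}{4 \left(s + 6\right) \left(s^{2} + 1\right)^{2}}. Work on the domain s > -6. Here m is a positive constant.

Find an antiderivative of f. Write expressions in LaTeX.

An antiderivative is F(s) = \frac{5 m s}{4} - \frac{s}{2 \left(s^{2} + 1\right)} - 5 \log{\left(\frac{s}{2} + 3 \right)}.

Check any antiderivative F(s) by computing F'(s) and comparing it with f(s).
Check: d/ds[\frac{5 m s}{4} - \frac{s}{2 \left(s^{2} + 1\right)} - 5 \log{\left(\frac{s}{2} + 3 \right)}] = \frac{5 m s^{5} + 30 m s^{4} + 10 m s^{3} + 60 m s^{2} + 5 m s + 30 m - 20 s^{4} + 2 s^{3} - 28 s^{2} - 2 s - 32}{4 s^{5} + 24 s^{4} + 8 s^{3} + 48 s^{2} + 4 s + 24}, which equals f(s).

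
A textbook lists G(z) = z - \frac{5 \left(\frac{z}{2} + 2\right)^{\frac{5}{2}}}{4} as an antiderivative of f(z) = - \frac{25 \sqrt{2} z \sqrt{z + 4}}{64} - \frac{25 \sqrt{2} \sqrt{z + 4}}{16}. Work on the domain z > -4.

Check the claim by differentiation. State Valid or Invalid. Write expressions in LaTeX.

Invalid: d/dz[G] - f = 1, which is not 0.

d/dz[G] = \frac{\sqrt{2} \left(- 25 z \sqrt{z + 4} - 100 \sqrt{z + 4} + 32 \sqrt{2}\right)}{64}
d/dz[G] - f(z) = 1 != 0.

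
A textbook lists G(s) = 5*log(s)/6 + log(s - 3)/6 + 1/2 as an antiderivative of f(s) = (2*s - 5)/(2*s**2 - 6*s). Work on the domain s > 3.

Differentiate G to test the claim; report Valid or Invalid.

Valid - the claim checks out under differentiation.

d/ds[G] = (2*s - 5)/(2*s**2 - 6*s)
This equals f(s) exactly, so the claim holds.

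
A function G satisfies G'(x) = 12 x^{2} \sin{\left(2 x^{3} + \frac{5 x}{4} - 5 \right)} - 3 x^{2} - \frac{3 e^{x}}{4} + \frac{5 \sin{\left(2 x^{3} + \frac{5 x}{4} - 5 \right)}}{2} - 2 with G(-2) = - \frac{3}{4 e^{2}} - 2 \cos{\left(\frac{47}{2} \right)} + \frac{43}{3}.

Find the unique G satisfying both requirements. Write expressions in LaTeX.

G(x) = - \frac{12 x^{3} + 24 x + 9 e^{x} + 24 \cos{\left(2 x^{3} + \frac{5 x}{4} - 5 \right)} - 28}{12}

Integrate term by term and add the pieces.
A general antiderivative is - x^{3} - 2 x - \frac{3 e^{x}}{4} - 2 \cos{\left(2 x^{3} + \frac{5 x}{4} - 5 \right)} + \frac{4}{3} + C.
The condition gives C = - \frac{3}{4 e^{2}} - 2 \cos{\left(\frac{47}{2} \right)} + \frac{43}{3} - (- \frac{3}{4 e^{2}} - 2 \cos{\left(\frac{47}{2} \right)} + \frac{40}{3}) = 1.
So G(x) = - \frac{12 x^{3} + 24 x + 9 e^{x} + 24 \cos{\left(2 x^{3} + \frac{5 x}{4} - 5 \right)} - 28}{12}.
Check: d/dx[- \frac{12 x^{3} + 24 x + 9 e^{x} + 24 \cos{\left(2 x^{3} + \frac{5 x}{4} - 5 \right)} - 28}{12}] = 12 x^{2} \sin{\left(2 x^{3} + \frac{5 x}{4} - 5 \right)} - 3 x^{2} - \frac{3 e^{x}}{4} + \frac{5 \sin{\left(2 x^{3} + \frac{5 x}{4} - 5 \right)}}{2} - 2 = G'(x).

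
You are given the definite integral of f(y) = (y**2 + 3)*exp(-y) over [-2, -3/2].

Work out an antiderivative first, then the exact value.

f has the shape u'v + uv' for u = -y**2 - 2*y - 5 and v = exp(-y) — it is the derivative of the product u*v.
F(y) = -y**2*exp(-y) - 2*y*exp(-y) - 5*exp(-y) is an antiderivative of f.
Check: d/dy[-y**2*exp(-y) - 2*y*exp(-y) - 5*exp(-y)] = (y**2 + 3)*exp(-y) = f(y).
F(-3/2) = -17*exp(3/2)/4; F(-2) = -5*exp(2).
Integral = F(-3/2) - F(-2) = -17*exp(3/2)/4 + 5*exp(2).

Antiderivative: F(y) = -y**2*exp(-y) - 2*y*exp(-y) - 5*exp(-y); value = -17*exp(3/2)/4 + 5*exp(2)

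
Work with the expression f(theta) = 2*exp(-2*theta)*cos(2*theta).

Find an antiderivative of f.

Since d/dtheta undoes antidifferentiation here, F'(theta) = f(theta) is required of F(theta).
Check: d/dtheta[exp(-2*theta)*sin(2*theta)/2 - exp(-2*theta)*cos(2*theta)/2] = 2*exp(-2*theta)*cos(2*theta) = f(theta).

An antiderivative is F(theta) = exp(-2*theta)*sin(2*theta)/2 - exp(-2*theta)*cos(2*theta)/2.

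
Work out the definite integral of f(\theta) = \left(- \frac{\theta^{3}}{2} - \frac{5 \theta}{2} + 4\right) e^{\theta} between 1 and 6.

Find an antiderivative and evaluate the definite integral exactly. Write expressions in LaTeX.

f has the shape u'v + uv' for u = - \frac{\theta^{3}}{2} + \frac{3 \theta^{2}}{2} - \frac{11 \theta}{2} + \frac{19}{2} and v = e^{\theta} — it is the derivative of the product u*v.
F(\theta) = - \frac{\theta^{3} e^{\theta}}{2} + \frac{3 \theta^{2} e^{\theta}}{2} - \frac{11 \theta e^{\theta}}{2} + \frac{19 e^{\theta}}{2} is an antiderivative of f.
Check: d/d\theta[- \frac{\theta^{3} e^{\theta}}{2} + \frac{3 \theta^{2} e^{\theta}}{2} - \frac{11 \theta e^{\theta}}{2} + \frac{19 e^{\theta}}{2}] = - \frac{\theta^{3} e^{\theta}}{2} - \frac{5 \theta e^{\theta}}{2} + 4 e^{\theta}, which equals f(\theta).
F(6) = - \frac{155 e^{6}}{2}; F(1) = 5 e.
Integral = F(6) - F(1) = - \frac{155 e^{6}}{2} - 5 e.

Antiderivative: F(\theta) = - \frac{\theta^{3} e^{\theta}}{2} + \frac{3 \theta^{2} e^{\theta}}{2} - \frac{11 \theta e^{\theta}}{2} + \frac{19 e^{\theta}}{2}; value = - \frac{155 e^{6}}{2} - 5 e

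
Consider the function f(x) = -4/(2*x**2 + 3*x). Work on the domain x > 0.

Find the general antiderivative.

Factor the denominator (x*(2*x + 3)) and decompose: f = 8/(3*(2*x + 3)) - 4/(3*x); each piece integrates to a log, atan, or power term.
Check: d/dx[-4*log(x)/3 + 4*log(x + 3/2)/3] = -4/(2*x**2 + 3*x) = f(x).

F(x) = -4*log(x)/3 + 4*log(x + 3/2)/3 + C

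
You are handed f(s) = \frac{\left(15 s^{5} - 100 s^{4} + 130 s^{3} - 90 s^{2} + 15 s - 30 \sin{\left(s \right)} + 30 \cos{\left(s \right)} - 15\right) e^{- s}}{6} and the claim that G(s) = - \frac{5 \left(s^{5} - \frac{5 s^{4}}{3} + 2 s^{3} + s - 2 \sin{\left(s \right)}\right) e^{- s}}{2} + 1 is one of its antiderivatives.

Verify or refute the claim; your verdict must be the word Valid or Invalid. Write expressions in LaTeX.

d/ds[G] = \frac{\left(15 s^{5} - 100 s^{4} + 130 s^{3} - 90 s^{2} + 15 s - 30 \sin{\left(s \right)} + 30 \cos{\left(s \right)} - 15\right) e^{- s}}{6}
This equals f(s) exactly, so the claim holds.

Valid. The derivative of G reproduces f.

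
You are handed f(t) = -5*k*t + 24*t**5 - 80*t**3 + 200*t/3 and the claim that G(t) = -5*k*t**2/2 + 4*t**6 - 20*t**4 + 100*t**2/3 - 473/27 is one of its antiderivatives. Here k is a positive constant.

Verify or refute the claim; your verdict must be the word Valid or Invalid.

Valid: G'(t) = f(t).

d/dt[G] = -5*k*t + 24*t**5 - 80*t**3 + 200*t/3
This equals f(t) exactly, so the claim holds.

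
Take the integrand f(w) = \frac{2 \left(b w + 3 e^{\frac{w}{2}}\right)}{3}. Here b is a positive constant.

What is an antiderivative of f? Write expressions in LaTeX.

An antiderivative is F(w) = \frac{b w^{2} + 12 e^{\frac{w}{2}}}{3}.

Differentiate the proposed F(w) back; it has to land on f(w) exactly.
Check: d/dw[\frac{b w^{2} + 12 e^{\frac{w}{2}}}{3}] = \frac{2 b w}{3} + 2 e^{\frac{w}{2}}, which equals f(w).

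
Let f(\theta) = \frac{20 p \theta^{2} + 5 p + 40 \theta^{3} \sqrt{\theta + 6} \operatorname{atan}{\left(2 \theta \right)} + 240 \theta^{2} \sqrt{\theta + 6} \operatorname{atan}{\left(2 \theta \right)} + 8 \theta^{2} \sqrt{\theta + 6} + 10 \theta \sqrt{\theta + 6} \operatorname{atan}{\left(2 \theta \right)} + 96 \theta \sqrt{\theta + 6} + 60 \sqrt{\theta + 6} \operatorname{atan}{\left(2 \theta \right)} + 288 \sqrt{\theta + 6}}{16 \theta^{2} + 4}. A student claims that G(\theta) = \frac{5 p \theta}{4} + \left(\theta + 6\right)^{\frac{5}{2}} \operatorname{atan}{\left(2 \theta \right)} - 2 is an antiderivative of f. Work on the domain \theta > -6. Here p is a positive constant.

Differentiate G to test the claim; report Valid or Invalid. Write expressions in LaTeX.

d/d\theta[G] = \frac{20 p \theta^{2} + 5 p + 40 \theta^{3} \sqrt{\theta + 6} \operatorname{atan}{\left(2 \theta \right)} + 240 \theta^{2} \sqrt{\theta + 6} \operatorname{atan}{\left(2 \theta \right)} + 8 \theta^{2} \sqrt{\theta + 6} + 10 \theta \sqrt{\theta + 6} \operatorname{atan}{\left(2 \theta \right)} + 96 \theta \sqrt{\theta + 6} + 60 \sqrt{\theta + 6} \operatorname{atan}{\left(2 \theta \right)} + 288 \sqrt{\theta + 6}}{16 \theta^{2} + 4}
This equals f(\theta) exactly, so the claim holds.

Valid: G'(\theta) = f(\theta).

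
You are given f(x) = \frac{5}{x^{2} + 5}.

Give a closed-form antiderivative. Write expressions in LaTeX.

Since d/dx undoes antidifferentiation here, F'(x) = f(x) is required of F(x).
Check: d/dx[\sqrt{5} \operatorname{atan}{\left(\frac{\sqrt{5} x}{5} \right)}] = \frac{5}{x^{2} + 5} = f(x).

An antiderivative is F(x) = \sqrt{5} \operatorname{atan}{\left(\frac{\sqrt{5} x}{5} \right)}.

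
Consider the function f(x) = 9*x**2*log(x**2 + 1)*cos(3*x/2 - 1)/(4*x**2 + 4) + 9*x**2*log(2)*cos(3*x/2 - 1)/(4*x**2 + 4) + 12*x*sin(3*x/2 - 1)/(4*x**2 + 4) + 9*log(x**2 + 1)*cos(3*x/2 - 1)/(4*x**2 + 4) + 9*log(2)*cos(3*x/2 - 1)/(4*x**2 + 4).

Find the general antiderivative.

F(x) = 3*log(2*x**2 + 2)*sin(3*x/2 - 1)/2 + C

f has the shape u'v + uv' for u = 3*log(2*x**2 + 2)/2 and v = sin(3*x/2 - 1) — it is the derivative of the product u*v.
Check: d/dx[3*log(2*x**2 + 2)*sin(3*x/2 - 1)/2] = (9*x**2*log(x**2 + 1)*cos(3*x/2 - 1) + 9*x**2*log(2)*cos(3*x/2 - 1) + 12*x*sin(3*x/2 - 1) + 9*log(x**2 + 1)*cos(3*x/2 - 1) + 9*log(2)*cos(3*x/2 - 1))/(4*x**2 + 4), which equals f(x).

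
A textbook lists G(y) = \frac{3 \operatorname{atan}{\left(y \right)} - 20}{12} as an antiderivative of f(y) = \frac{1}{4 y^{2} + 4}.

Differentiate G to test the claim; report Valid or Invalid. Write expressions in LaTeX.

Valid. The derivative of G reproduces f.

d/dy[G] = \frac{1}{4 y^{2} + 4}
This equals f(y) exactly, so the claim holds.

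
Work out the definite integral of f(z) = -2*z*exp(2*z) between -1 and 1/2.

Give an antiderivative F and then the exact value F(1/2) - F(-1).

Recognize the product-rule pattern: f = u'v + uv' with u = 1/2 - z, v = exp(2*z), so integration by parts undoes it.
F(z) = (1 - 2*z)*exp(2*z)/2 is an antiderivative of f.
Check: d/dz[(1 - 2*z)*exp(2*z)/2] = -2*z*exp(2*z) = f(z).
F(1/2) = 0; F(-1) = 3*exp(-2)/2.
Integral = F(1/2) - F(-1) = -3*exp(-2)/2.

Antiderivative: F(z) = (1 - 2*z)*exp(2*z)/2; value = -3*exp(-2)/2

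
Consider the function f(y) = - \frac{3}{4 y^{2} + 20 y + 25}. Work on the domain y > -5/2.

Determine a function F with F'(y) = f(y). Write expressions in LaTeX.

An antiderivative is F(y) = \frac{3}{2 \left(2 y + 5\right)}.

Any candidate F(y) must reproduce f(y) exactly when differentiated.
Check: d/dy[\frac{3}{2 \left(2 y + 5\right)}] = - \frac{3}{4 y^{2} + 20 y + 25} = f(y).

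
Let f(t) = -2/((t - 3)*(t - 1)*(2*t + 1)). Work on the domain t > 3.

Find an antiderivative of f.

An antiderivative is F(t) = -log(t - 3)/7 + log(t - 1)/3 - 4*log(t + 1/2)/21.

Factor the denominator ((t - 3)*(t - 1)*(2*t + 1)) and decompose: f = -8/(21*(2*t + 1)) + 1/(3*(t - 1)) - 1/(7*(t - 3)); each piece integrates to a log, atan, or power term.
Check: d/dt[-log(t - 3)/7 + log(t - 1)/3 - 4*log(t + 1/2)/21] = -2/(2*t**3 - 7*t**2 + 2*t + 3), which equals f(t).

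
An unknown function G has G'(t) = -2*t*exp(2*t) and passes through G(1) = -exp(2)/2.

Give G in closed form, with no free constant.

G'(t) has the shape u'v + uv' for u = 1/2 - t and v = exp(2*t) — it is the derivative of the product u*v.
A general antiderivative is (1 - 2*t)*exp(2*t)/2 + C.
The condition gives C = -exp(2)/2 - (-exp(2)/2) = 0.
So G(t) = -t*exp(2*t) + exp(2*t)/2.
Check: d/dt[-t*exp(2*t) + exp(2*t)/2] = -2*t*exp(2*t) = G'(t).

G(t) = -t*exp(2*t) + exp(2*t)/2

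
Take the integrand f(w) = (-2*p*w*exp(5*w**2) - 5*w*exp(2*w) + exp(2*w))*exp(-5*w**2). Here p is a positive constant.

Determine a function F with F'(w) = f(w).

Differentiate the proposed F(w) back; it has to land on f(w) exactly.
Check: d/dw[-p*w**2 + exp(2*w)*exp(-5*w**2)/2] = (-2*p*w*exp(5*w**2) - 5*w*exp(2*w) + exp(2*w))*exp(-5*w**2) = f(w).

An antiderivative is F(w) = -p*w**2 + exp(2*w)*exp(-5*w**2)/2.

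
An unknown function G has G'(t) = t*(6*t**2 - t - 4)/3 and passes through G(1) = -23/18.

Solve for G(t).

A first test for any G(t): its t-derivative must equal the given G'(t).
A general antiderivative is t**4/2 - t**3/9 - 2*t**2/3 + C.
The condition gives C = -23/18 - (-5/18) = -1.
So G(t) = (9*t**4 - 2*t**3 - 12*t**2 - 18)/18.
Check: d/dt[(9*t**4 - 2*t**3 - 12*t**2 - 18)/18] = 2*t**3 - t**2/3 - 4*t/3, which equals G'(t).

G(t) = (9*t**4 - 2*t**3 - 12*t**2 - 18)/18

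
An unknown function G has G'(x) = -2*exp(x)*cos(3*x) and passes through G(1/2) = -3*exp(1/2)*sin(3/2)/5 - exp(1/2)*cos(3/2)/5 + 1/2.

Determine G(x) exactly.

Check a candidate G(x) by differentiating: d/dx[G] must match the given G'(x).
A general antiderivative is -3*exp(x)*sin(3*x)/5 - exp(x)*cos(3*x)/5 + C.
The condition gives C = -3*exp(1/2)*sin(3/2)/5 - exp(1/2)*cos(3/2)/5 + 1/2 - (-3*exp(1/2)*sin(3/2)/5 - exp(1/2)*cos(3/2)/5) = 1/2.
So G(x) = -3*exp(x)*sin(3*x)/5 - exp(x)*cos(3*x)/5 + 1/2.
Check: d/dx[-3*exp(x)*sin(3*x)/5 - exp(x)*cos(3*x)/5 + 1/2] = -2*exp(x)*cos(3*x) = G'(x).

G(x) = -3*exp(x)*sin(3*x)/5 - exp(x)*cos(3*x)/5 + 1/2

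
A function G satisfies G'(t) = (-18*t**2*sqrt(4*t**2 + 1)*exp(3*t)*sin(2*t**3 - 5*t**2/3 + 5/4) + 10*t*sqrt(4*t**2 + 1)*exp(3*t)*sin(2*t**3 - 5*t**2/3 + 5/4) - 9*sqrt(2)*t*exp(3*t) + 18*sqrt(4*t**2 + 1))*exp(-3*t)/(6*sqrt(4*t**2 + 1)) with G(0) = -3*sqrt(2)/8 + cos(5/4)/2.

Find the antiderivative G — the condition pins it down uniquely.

A candidate passes only if d/dt[G] lands on the given G'(t) exactly.
A general antiderivative is -3*sqrt(2*t**2 + 1/2)/4 + cos(2*t**3 - 5*t**2/3 + 5/4)/2 - exp(-3*t) + C.
The condition gives C = -3*sqrt(2)/8 + cos(5/4)/2 - (-1 - 3*sqrt(2)/8 + cos(5/4)/2) = 1.
So G(t) = sqrt(2)*(-3*sqrt(4*t**2 + 1)*exp(3*t) + 2*sqrt(2)*exp(3*t)*cos(2*t**3 - 5*t**2/3 + 5/4) + 4*sqrt(2)*exp(3*t) - 4*sqrt(2))*exp(-3*t)/8.
Check: d/dt[sqrt(2)*(-3*sqrt(4*t**2 + 1)*exp(3*t) + 2*sqrt(2)*exp(3*t)*cos(2*t**3 - 5*t**2/3 + 5/4) + 4*sqrt(2)*exp(3*t) - 4*sqrt(2))*exp(-3*t)/8] = (-18*t**2*sqrt(4*t**2 + 1)*exp(3*t)*sin(2*t**3 - 5*t**2/3 + 5/4) + 10*t*sqrt(4*t**2 + 1)*exp(3*t)*sin(2*t**3 - 5*t**2/3 + 5/4) - 9*sqrt(2)*t*exp(3*t) + 18*sqrt(4*t**2 + 1))*exp(-3*t)/(6*sqrt(4*t**2 + 1)) = G'(t).

G(t) = sqrt(2)*(-3*sqrt(4*t**2 + 1)*exp(3*t) + 2*sqrt(2)*exp(3*t)*cos(2*t**3 - 5*t**2/3 + 5/4) + 4*sqrt(2)*exp(3*t) - 4*sqrt(2))*exp(-3*t)/8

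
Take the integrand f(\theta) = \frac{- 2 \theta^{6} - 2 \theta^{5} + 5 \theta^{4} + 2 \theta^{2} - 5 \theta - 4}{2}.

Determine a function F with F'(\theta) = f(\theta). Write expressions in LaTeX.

Recover f(\theta) by differentiating a candidate F(\theta); any mismatch rules it out.
Check: d/d\theta[\frac{\theta \left(- 12 \theta^{6} - 14 \theta^{5} + 42 \theta^{4} + 28 \theta^{2} - 105 \theta - 168\right)}{84}] = - \theta^{6} - \theta^{5} + \frac{5 \theta^{4}}{2} + \theta^{2} - \frac{5 \theta}{2} - 2, which equals f(\theta).

An antiderivative is F(\theta) = \frac{\theta \left(- 12 \theta^{6} - 14 \theta^{5} + 42 \theta^{4} + 28 \theta^{2} - 105 \theta - 168\right)}{84}.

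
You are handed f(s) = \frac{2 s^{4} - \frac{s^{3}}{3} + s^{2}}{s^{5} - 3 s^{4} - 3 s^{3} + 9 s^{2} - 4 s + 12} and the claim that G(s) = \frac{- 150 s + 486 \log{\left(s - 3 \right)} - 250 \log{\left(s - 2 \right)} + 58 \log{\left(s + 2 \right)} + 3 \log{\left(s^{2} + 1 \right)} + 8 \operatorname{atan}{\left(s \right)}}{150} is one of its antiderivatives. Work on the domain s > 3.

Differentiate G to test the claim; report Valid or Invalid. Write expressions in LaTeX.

Invalid: d/ds[G] - f = -1, which is not 0.

d/ds[G] = \frac{- 3 s^{5} + 15 s^{4} + 8 s^{3} - 24 s^{2} + 12 s - 36}{3 s^{5} - 9 s^{4} - 9 s^{3} + 27 s^{2} - 12 s + 36}
d/ds[G] - f(s) = -1 != 0.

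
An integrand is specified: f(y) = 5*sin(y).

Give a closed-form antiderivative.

An antiderivative is F(y) = -5*cos(y).

For F(y) to be correct the identity F'(y) - f(y) = 0 must hold.
Check: d/dy[-5*cos(y)] = 5*sin(y) = f(y).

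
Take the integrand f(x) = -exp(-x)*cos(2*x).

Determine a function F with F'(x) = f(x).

An antiderivative is F(x) = (-2*sin(2*x) + cos(2*x))*exp(-x)/5.

Any candidate F(x) must reproduce f(x) exactly when differentiated.
Check: d/dx[(-2*sin(2*x) + cos(2*x))*exp(-x)/5] = -exp(-x)*cos(2*x) = f(x).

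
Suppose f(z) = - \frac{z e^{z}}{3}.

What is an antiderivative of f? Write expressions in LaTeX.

Recognize the product-rule pattern: f = u'v + uv' with u = \frac{1}{3} - \frac{z}{3}, v = e^{z}, so integration by parts undoes it.
Check: d/dz[\frac{\left(1 - z\right) e^{z}}{3}] = - \frac{z e^{z}}{3} = f(z).

An antiderivative is F(z) = \frac{\left(1 - z\right) e^{z}}{3}.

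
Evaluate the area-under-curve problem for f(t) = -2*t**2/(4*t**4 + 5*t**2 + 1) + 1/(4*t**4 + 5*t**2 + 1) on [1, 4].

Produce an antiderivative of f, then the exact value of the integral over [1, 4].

Integrate term by term and add the pieces.
F(t) = -atan(t) + atan(2*t) is an antiderivative of f.
Check: d/dt[-atan(t) + atan(2*t)] = (1 - 2*t**2)/(4*t**4 + 5*t**2 + 1), which equals f(t).
F(4) = -atan(4) + atan(8); F(1) = -pi/4 + atan(2).
Integral = F(4) - F(1) = -atan(4) - atan(2) + pi/4 + atan(8).

Antiderivative: F(t) = -atan(t) + atan(2*t); value = -atan(4) - atan(2) + pi/4 + atan(8)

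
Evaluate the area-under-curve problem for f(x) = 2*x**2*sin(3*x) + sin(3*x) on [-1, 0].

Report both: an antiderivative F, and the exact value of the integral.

Antiderivative: F(x) = -2*x**2*cos(3*x)/3 + 4*x*sin(3*x)/9 - 5*cos(3*x)/27; value = 23*cos(3)/27 - 5/27 - 4*sin(3)/9

The integrand splits into summands that can be handled one at a time.
F(x) = -2*x**2*cos(3*x)/3 + 4*x*sin(3*x)/9 - 5*cos(3*x)/27 is an antiderivative of f.
Check: d/dx[-2*x**2*cos(3*x)/3 + 4*x*sin(3*x)/9 - 5*cos(3*x)/27] = 2*x**2*sin(3*x) + sin(3*x) = f(x).
F(0) = -5/27; F(-1) = 4*sin(3)/9 - 23*cos(3)/27.
Integral = F(0) - F(-1) = 23*cos(3)/27 - 5/27 - 4*sin(3)/9.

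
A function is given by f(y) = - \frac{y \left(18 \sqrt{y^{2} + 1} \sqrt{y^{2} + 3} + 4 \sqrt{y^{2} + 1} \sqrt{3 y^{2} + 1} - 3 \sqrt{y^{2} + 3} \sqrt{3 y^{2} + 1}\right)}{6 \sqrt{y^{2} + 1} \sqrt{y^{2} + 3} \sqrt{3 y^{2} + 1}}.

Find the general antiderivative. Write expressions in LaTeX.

Since d/dy undoes antidifferentiation here, F'(y) = f(y) is required of F(y).
Check: d/dy[\frac{3 \sqrt{y^{2} + 1} - 4 \sqrt{y^{2} + 3} - 6 \sqrt{3 y^{2} + 1}}{6}] = \frac{- 18 y \sqrt{y^{2} + 1} \sqrt{y^{2} + 3} - 4 y \sqrt{y^{2} + 1} \sqrt{3 y^{2} + 1} + 3 y \sqrt{y^{2} + 3} \sqrt{3 y^{2} + 1}}{6 \sqrt{y^{2} + 1} \sqrt{y^{2} + 3} \sqrt{3 y^{2} + 1}}, which equals f(y).

F(y) = \frac{3 \sqrt{y^{2} + 1} - 4 \sqrt{y^{2} + 3} - 6 \sqrt{3 y^{2} + 1}}{6} + C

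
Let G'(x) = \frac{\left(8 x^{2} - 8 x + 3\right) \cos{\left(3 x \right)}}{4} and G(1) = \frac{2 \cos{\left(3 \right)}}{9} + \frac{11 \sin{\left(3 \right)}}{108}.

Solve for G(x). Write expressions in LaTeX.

G(x) = \frac{72 x^{2} \sin{\left(3 x \right)} - 72 x \sin{\left(3 x \right)} + 48 x \cos{\left(3 x \right)} + 11 \sin{\left(3 x \right)} - 24 \cos{\left(3 x \right)}}{108}

A first test for any G(x): its x-derivative must equal the given G'(x).
A general antiderivative is \frac{2 x^{2} \sin{\left(3 x \right)}}{3} - \frac{2 x \sin{\left(3 x \right)}}{3} + \frac{4 x \cos{\left(3 x \right)}}{9} + \frac{11 \sin{\left(3 x \right)}}{108} - \frac{2 \cos{\left(3 x \right)}}{9} + C.
The condition gives C = \frac{2 \cos{\left(3 \right)}}{9} + \frac{11 \sin{\left(3 \right)}}{108} - (\frac{2 \cos{\left(3 \right)}}{9} + \frac{11 \sin{\left(3 \right)}}{108}) = 0.
So G(x) = \frac{72 x^{2} \sin{\left(3 x \right)} - 72 x \sin{\left(3 x \right)} + 48 x \cos{\left(3 x \right)} + 11 \sin{\left(3 x \right)} - 24 \cos{\left(3 x \right)}}{108}.
Check: d/dx[\frac{72 x^{2} \sin{\left(3 x \right)} - 72 x \sin{\left(3 x \right)} + 48 x \cos{\left(3 x \right)} + 11 \sin{\left(3 x \right)} - 24 \cos{\left(3 x \right)}}{108}] = 2 x^{2} \cos{\left(3 x \right)} - 2 x \cos{\left(3 x \right)} + \frac{3 \cos{\left(3 x \right)}}{4}, which equals G'(x).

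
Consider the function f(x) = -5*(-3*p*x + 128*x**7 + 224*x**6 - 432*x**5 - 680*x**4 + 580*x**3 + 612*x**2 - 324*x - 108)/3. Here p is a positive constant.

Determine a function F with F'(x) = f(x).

Whatever form F(x) takes, F'(x) = f(x) is non-negotiable.
Check: d/dx[5*p*x**2/2 - 80*x**8/3 - 160*x**7/3 + 120*x**6 + 680*x**5/3 - 725*x**4/3 - 340*x**3 + 270*x**2 + 180*x] = 5*p*x - 640*x**7/3 - 1120*x**6/3 + 720*x**5 + 3400*x**4/3 - 2900*x**3/3 - 1020*x**2 + 540*x + 180, which equals f(x).

An antiderivative is F(x) = 5*p*x**2/2 - 80*x**8/3 - 160*x**7/3 + 120*x**6 + 680*x**5/3 - 725*x**4/3 - 340*x**3 + 270*x**2 + 180*x.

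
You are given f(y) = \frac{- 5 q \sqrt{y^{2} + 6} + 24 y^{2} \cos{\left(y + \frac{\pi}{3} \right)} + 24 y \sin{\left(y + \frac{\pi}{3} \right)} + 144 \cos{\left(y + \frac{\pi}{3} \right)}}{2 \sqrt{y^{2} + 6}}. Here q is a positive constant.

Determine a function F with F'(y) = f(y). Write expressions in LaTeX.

An antiderivative is F(y) = - \frac{5 q y}{2} + 12 \sqrt{y^{2} + 6} \sin{\left(y + \frac{\pi}{3} \right)}.

A first test for any F(y): its y-derivative must equal f(y) identically.
Check: d/dy[- \frac{5 q y}{2} + 12 \sqrt{y^{2} + 6} \sin{\left(y + \frac{\pi}{3} \right)}] = \frac{- 5 q \sqrt{y^{2} + 6} + 24 y^{2} \cos{\left(y + \frac{\pi}{3} \right)} + 24 y \sin{\left(y + \frac{\pi}{3} \right)} + 144 \cos{\left(y + \frac{\pi}{3} \right)}}{2 \sqrt{y^{2} + 6}} = f(y).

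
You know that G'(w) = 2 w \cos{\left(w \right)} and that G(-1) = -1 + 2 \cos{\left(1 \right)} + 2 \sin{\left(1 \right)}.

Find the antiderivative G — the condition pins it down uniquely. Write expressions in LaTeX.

G(w) = 2 w \sin{\left(w \right)} + 2 \cos{\left(w \right)} - 1

Recover the given G'(w) by differentiating a candidate G(w); any mismatch rules it out.
A general antiderivative is 2 w \sin{\left(w \right)} + 2 \cos{\left(w \right)} + C.
The condition gives C = -1 + 2 \cos{\left(1 \right)} + 2 \sin{\left(1 \right)} - (2 \cos{\left(1 \right)} + 2 \sin{\left(1 \right)}) = -1.
So G(w) = 2 w \sin{\left(w \right)} + 2 \cos{\left(w \right)} - 1.
Check: d/dw[2 w \sin{\left(w \right)} + 2 \cos{\left(w \right)} - 1] = 2 w \cos{\left(w \right)} = G'(w).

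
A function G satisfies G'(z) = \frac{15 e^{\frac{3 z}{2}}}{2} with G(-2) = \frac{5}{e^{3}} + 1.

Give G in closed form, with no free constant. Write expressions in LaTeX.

G(z) = 5 e^{\frac{3 z}{2}} + 1

A candidate passes only if d/dz[G] lands on the given G'(z) exactly.
A general antiderivative is 5 e^{\frac{3 z}{2}} + C.
The condition gives C = \frac{5}{e^{3}} + 1 - (\frac{5}{e^{3}}) = 1.
So G(z) = 5 e^{\frac{3 z}{2}} + 1.
Check: d/dz[5 e^{\frac{3 z}{2}} + 1] = \frac{15 e^{\frac{3 z}{2}}}{2} = G'(z).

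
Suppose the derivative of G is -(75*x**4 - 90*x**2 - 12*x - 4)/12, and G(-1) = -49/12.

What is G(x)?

G(x) = (-15*x**5 + 30*x**3 + 6*x**2 + 4*x - 36)/12

The proposed G(x) is checked by its d/dx: the result must match the given G'(x).
A general antiderivative is -5*x**5/4 + 5*x**3/2 + x**2/2 + x/3 - 2 + C.
The condition gives C = -49/12 - (-37/12) = -1.
So G(x) = (-15*x**5 + 30*x**3 + 6*x**2 + 4*x - 36)/12.
Check: d/dx[(-15*x**5 + 30*x**3 + 6*x**2 + 4*x - 36)/12] = -25*x**4/4 + 15*x**2/2 + x + 1/3, which equals G'(x).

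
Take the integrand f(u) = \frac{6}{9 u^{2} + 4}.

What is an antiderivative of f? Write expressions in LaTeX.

An antiderivative is F(u) = \operatorname{atan}{\left(\frac{3 u}{2} \right)}.

A first test for any F(u): its u-derivative must equal f(u) identically.
Check: d/du[\operatorname{atan}{\left(\frac{3 u}{2} \right)}] = \frac{6}{9 u^{2} + 4} = f(u).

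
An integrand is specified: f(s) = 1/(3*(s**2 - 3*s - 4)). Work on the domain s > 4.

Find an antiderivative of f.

The denominator factors as 3*(s - 4)*(s + 1); partial fractions split f into directly integrable pieces: -1/(15*(s + 1)) + 1/(15*(s - 4)).
Check: d/ds[log(s - 4)/15 - log(s + 1)/15] = 1/(3*s**2 - 9*s - 12), which equals f(s).

An antiderivative is F(s) = log(s - 4)/15 - log(s + 1)/15.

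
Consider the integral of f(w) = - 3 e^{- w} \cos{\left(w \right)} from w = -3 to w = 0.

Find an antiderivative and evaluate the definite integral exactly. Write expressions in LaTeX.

Check any antiderivative F(w) by computing F'(w) and comparing it with f(w).
F(w) = \frac{\left(- 3 \sin{\left(w \right)} + 3 \cos{\left(w \right)}\right) e^{- w}}{2} is an antiderivative of f.
Check: d/dw[\frac{\left(- 3 \sin{\left(w \right)} + 3 \cos{\left(w \right)}\right) e^{- w}}{2}] = - 3 e^{- w} \cos{\left(w \right)} = f(w).
F(0) = \frac{3}{2}; F(-3) = \frac{3 e^{3} \cos{\left(3 \right)}}{2} + \frac{3 e^{3} \sin{\left(3 \right)}}{2}.
Integral = F(0) - F(-3) = - \frac{3 e^{3} \sin{\left(3 \right)}}{2} + \frac{3}{2} - \frac{3 e^{3} \cos{\left(3 \right)}}{2}.

Antiderivative: F(w) = \frac{\left(- 3 \sin{\left(w \right)} + 3 \cos{\left(w \right)}\right) e^{- w}}{2}; value = - \frac{3 e^{3} \sin{\left(3 \right)}}{2} + \frac{3}{2} - \frac{3 e^{3} \cos{\left(3 \right)}}{2}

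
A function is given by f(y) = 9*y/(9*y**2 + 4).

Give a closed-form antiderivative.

f matches the chain-rule pattern g'(h)*h' with inner function h(y) = 3*y**2 + 4/3; substituting u = h(y) collapses the integral.
Check: d/dy[log(3*y**2 + 4/3)/2] = 9*y/(9*y**2 + 4) = f(y).

An antiderivative is F(y) = log(3*y**2 + 4/3)/2.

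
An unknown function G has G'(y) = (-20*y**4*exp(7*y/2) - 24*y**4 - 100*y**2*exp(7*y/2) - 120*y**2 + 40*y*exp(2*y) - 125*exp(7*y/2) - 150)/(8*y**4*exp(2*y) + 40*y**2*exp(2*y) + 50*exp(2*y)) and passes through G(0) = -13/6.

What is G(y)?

Differentiate the proposed G(y) back; it has to land on the given G'(y).
A general antiderivative is -5*exp(3*y/2)/3 + 3*exp(-2*y)/2 - 5/(2*y**2 + 5) + C.
The condition gives C = -13/6 - (-7/6) = -1.
So G(y) = (-20*y**2*exp(7*y/2) - 12*y**2*exp(2*y) + 18*y**2 - 50*exp(7*y/2) - 60*exp(2*y) + 45)/(12*y**2*exp(2*y) + 30*exp(2*y)).
Check: d/dy[(-20*y**2*exp(7*y/2) - 12*y**2*exp(2*y) + 18*y**2 - 50*exp(7*y/2) - 60*exp(2*y) + 45)/(12*y**2*exp(2*y) + 30*exp(2*y))] = (-20*y**4*exp(7*y/2) - 24*y**4 - 100*y**2*exp(7*y/2) - 120*y**2 + 40*y*exp(2*y) - 125*exp(7*y/2) - 150)/(8*y**4*exp(2*y) + 40*y**2*exp(2*y) + 50*exp(2*y)) = G'(y).

G(y) = (-20*y**2*exp(7*y/2) - 12*y**2*exp(2*y) + 18*y**2 - 50*exp(7*y/2) - 60*exp(2*y) + 45)/(12*y**2*exp(2*y) + 30*exp(2*y))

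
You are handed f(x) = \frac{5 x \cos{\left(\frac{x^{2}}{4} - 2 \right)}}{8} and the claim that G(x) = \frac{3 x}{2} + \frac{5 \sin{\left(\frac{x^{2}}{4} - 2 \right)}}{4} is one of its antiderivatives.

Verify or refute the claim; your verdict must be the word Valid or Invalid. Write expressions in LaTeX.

Invalid: d/dx[G] - f = \frac{3}{2}, which is not 0.

d/dx[G] = \frac{5 x \cos{\left(\frac{x^{2}}{4} - 2 \right)}}{8} + \frac{3}{2}
d/dx[G] - f(x) = \frac{3}{2} != 0.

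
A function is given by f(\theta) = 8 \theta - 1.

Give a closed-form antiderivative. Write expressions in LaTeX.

A first test for any F(\theta): its \theta-derivative must equal f(\theta) identically.
Check: d/d\theta[\frac{12 \theta^{2} - 3 \theta + 5}{3}] = 8 \theta - 1 = f(\theta).

An antiderivative is F(\theta) = \frac{12 \theta^{2} - 3 \theta + 5}{3}.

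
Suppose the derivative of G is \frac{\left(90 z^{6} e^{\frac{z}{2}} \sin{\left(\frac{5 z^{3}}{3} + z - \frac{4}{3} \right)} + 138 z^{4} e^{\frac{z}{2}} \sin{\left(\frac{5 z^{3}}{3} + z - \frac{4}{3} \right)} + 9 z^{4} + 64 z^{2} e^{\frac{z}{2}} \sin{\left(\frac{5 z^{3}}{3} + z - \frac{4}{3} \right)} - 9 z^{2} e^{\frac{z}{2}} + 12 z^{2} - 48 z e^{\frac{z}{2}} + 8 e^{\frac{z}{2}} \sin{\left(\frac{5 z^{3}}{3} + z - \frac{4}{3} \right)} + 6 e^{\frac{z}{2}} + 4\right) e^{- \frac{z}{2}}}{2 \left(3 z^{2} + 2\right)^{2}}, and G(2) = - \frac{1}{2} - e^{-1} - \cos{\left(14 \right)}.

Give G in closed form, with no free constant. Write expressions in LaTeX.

G(z) = \frac{\frac{3 z}{4} + 2}{\frac{3 z^{2}}{2} + 1} - \cos{\left(\frac{5 z^{3}}{3} + z - \frac{4}{3} \right)} - 1 - e^{- \frac{z}{2}}

Recover the given G'(z) by differentiating a candidate G(z); any mismatch rules it out.
A general antiderivative is \frac{\frac{3 z}{4} + 2}{\frac{3 z^{2}}{2} + 1} - \cos{\left(\frac{5 z^{3}}{3} + z - \frac{4}{3} \right)} - e^{- \frac{z}{2}} + C.
The condition gives C = - \frac{1}{2} - e^{-1} - \cos{\left(14 \right)} - (- \frac{1}{e} - \cos{\left(14 \right)} + \frac{1}{2}) = -1.
So G(z) = \frac{\frac{3 z}{4} + 2}{\frac{3 z^{2}}{2} + 1} - \cos{\left(\frac{5 z^{3}}{3} + z - \frac{4}{3} \right)} - 1 - e^{- \frac{z}{2}}.
Check: d/dz[\frac{\frac{3 z}{4} + 2}{\frac{3 z^{2}}{2} + 1} - \cos{\left(\frac{5 z^{3}}{3} + z - \frac{4}{3} \right)} - 1 - e^{- \frac{z}{2}}] = \frac{90 z^{6} e^{\frac{z}{2}} \sin{\left(\frac{5 z^{3}}{3} + z - \frac{4}{3} \right)} + 138 z^{4} e^{\frac{z}{2}} \sin{\left(\frac{5 z^{3}}{3} + z - \frac{4}{3} \right)} + 9 z^{4} + 64 z^{2} e^{\frac{z}{2}} \sin{\left(\frac{5 z^{3}}{3} + z - \frac{4}{3} \right)} - 9 z^{2} e^{\frac{z}{2}} + 12 z^{2} - 48 z e^{\frac{z}{2}} + 8 e^{\frac{z}{2}} \sin{\left(\frac{5 z^{3}}{3} + z - \frac{4}{3} \right)} + 6 e^{\frac{z}{2}} + 4}{18 z^{4} e^{\frac{z}{2}} + 24 z^{2} e^{\frac{z}{2}} + 8 e^{\frac{z}{2}}}, which equals G'(z).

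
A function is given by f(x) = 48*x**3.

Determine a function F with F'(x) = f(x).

An antiderivative is F(x) = 12*x**4.

Any candidate F(x) must reproduce f(x) exactly when differentiated.
Check: d/dx[12*x**4] = 48*x**3 = f(x).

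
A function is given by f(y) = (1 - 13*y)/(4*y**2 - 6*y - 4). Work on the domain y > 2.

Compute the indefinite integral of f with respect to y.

An antiderivative F(y) passes only if d/dy[F] lands on f(y) exactly.
Check: d/dy[(-10*log(2*y - 4) - 3*log(2*y + 1))/4] = (1 - 13*y)/(4*y**2 - 6*y - 4) = f(y).

F(y) = (-10*log(2*y - 4) - 3*log(2*y + 1))/4 + C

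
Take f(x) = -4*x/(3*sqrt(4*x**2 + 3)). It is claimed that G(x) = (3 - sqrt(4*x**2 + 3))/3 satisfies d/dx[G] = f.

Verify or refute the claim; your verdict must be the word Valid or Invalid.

d/dx[G] = -4*x/(3*sqrt(4*x**2 + 3))
This equals f(x) exactly, so the claim holds.

Valid. The derivative of G reproduces f.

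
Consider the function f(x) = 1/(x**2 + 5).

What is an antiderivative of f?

An antiderivative F(x) passes only if d/dx[F] lands on f(x) exactly.
Check: d/dx[sqrt(5)*atan(sqrt(5)*x/5)/5] = 1/(x**2 + 5) = f(x).

An antiderivative is F(x) = sqrt(5)*atan(sqrt(5)*x/5)/5.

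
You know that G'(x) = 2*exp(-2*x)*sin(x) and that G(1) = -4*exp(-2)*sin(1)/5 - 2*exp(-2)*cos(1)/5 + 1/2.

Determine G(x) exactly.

The proposed G(x) is checked by its d/dx: the result must match the given G'(x).
A general antiderivative is -4*exp(-2*x)*sin(x)/5 - 2*exp(-2*x)*cos(x)/5 + C.
The condition gives C = -4*exp(-2)*sin(1)/5 - 2*exp(-2)*cos(1)/5 + 1/2 - (-4*exp(-2)*sin(1)/5 - 2*exp(-2)*cos(1)/5) = 1/2.
So G(x) = -(-5*exp(2*x) + 8*sin(x) + 4*cos(x))*exp(-2*x)/10.
Check: d/dx[-(-5*exp(2*x) + 8*sin(x) + 4*cos(x))*exp(-2*x)/10] = 2*exp(-2*x)*sin(x) = G'(x).

G(x) = -(-5*exp(2*x) + 8*sin(x) + 4*cos(x))*exp(-2*x)/10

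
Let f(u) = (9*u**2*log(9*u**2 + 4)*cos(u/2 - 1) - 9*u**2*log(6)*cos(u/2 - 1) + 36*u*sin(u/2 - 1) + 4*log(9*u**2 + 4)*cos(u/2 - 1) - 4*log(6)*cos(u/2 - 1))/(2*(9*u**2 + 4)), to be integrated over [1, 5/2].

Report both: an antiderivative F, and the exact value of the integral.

Recognize the product-rule pattern: f = v'r + vr' with v = log(3*u**2/2 + 2/3), r = sin(u/2 - 1), so integration by parts undoes it.
F(u) = log(3*u**2/2 + 2/3)*sin(u/2 - 1) is an antiderivative of f.
Check: d/du[log(3*u**2/2 + 2/3)*sin(u/2 - 1)] = (9*u**2*log(9*u**2 + 4)*cos(u/2 - 1) - 9*u**2*log(6)*cos(u/2 - 1) + 36*u*sin(u/2 - 1) + 4*log(9*u**2 + 4)*cos(u/2 - 1) - 4*log(6)*cos(u/2 - 1))/(18*u**2 + 8), which equals f(u).
F(5/2) = log(241/24)*sin(1/4); F(1) = -log(13/6)*sin(1/2).
Integral = F(5/2) - F(1) = log(13/6)*sin(1/2) + log(241/24)*sin(1/4).

Antiderivative: F(u) = log(3*u**2/2 + 2/3)*sin(u/2 - 1); value = log(13/6)*sin(1/2) + log(241/24)*sin(1/4)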